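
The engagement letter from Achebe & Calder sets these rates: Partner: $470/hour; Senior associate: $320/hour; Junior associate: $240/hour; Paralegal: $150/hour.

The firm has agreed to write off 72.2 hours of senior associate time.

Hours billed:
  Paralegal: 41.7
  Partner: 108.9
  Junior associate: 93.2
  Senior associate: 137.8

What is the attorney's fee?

$100,798.00

Partner: 108.9 × $470 = $51,183.00
Senior associate: 137.8 × $320 = $44,096.00
Junior associate: 93.2 × $240 = $22,368.00
Paralegal: 41.7 × $150 = $6,255.00
Subtotal: $123,902.00
Write-off: 72.2 × $320 = $23,104.00
Total: $123,902.00 − $23,104.00 = $100,798.00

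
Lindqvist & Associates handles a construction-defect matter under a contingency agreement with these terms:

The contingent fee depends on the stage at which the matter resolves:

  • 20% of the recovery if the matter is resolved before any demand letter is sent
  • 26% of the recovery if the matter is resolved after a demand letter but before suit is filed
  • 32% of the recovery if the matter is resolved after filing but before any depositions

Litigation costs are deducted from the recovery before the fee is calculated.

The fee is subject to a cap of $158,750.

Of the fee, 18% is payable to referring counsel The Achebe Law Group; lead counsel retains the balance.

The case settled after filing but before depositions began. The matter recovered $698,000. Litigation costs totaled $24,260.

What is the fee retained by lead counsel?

Fee base (net of costs): $698,000 − $24,260 = $673,740
The matter settled after filing but before depositions began, so the 32% rate applies.
$673,740 × 32% = $215,596.80
$215,596.80 exceeds the $158,750 cap, so the fee is capped at $158,750.00.
Referral share: 18% of $158,750.00 = $28,575.00; lead counsel retains $158,750.00 − $28,575.00 = $130,175.00.

$130,175.00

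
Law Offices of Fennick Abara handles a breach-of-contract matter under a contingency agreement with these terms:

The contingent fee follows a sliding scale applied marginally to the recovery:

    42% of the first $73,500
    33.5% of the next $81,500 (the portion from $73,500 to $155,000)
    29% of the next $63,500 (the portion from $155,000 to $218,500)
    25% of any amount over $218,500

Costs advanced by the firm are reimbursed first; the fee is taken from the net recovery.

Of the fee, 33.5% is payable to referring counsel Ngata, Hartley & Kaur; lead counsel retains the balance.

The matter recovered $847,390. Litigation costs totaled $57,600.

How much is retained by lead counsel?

Fee base (net of costs): $847,390 − $57,600 = $789,790
First $73,500 at 42% = $30,870.00
Next $81,500 at 33.5% = $27,302.50
Next $63,500 at 29% = $18,415.00
Remaining $571,290 at 25% = $142,822.50
Fee: $30,870.00 + $27,302.50 + $18,415.00 + $142,822.50 = $219,410.00
Referral share: 33.5% of $219,410.00 = $73,502.35; lead counsel retains $219,410.00 − $73,502.35 = $145,907.65.

$145,907.65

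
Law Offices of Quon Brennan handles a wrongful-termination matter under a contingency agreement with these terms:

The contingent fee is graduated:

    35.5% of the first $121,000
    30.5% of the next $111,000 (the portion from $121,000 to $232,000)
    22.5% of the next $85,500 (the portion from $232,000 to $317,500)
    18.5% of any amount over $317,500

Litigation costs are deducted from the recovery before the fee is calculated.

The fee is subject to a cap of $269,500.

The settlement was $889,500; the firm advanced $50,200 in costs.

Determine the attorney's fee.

$192,580.50

Fee base (net of costs): $889,500 − $50,200 = $839,300
First $121,000 at 35.5% = $42,955.00
Next $111,000 at 30.5% = $33,855.00
Next $85,500 at 22.5% = $19,237.50
Remaining $521,800 at 18.5% = $96,533.00
Fee: $42,955.00 + $33,855.00 + $19,237.50 + $96,533.00 = $192,580.50
$192,580.50 is under the $269,500 cap.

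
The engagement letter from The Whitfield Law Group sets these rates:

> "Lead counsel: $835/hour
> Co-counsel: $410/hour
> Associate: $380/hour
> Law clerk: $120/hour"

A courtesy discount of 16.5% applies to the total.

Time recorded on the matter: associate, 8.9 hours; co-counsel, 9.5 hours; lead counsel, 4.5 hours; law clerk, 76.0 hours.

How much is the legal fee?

$16,829.01

Lead counsel: 4.5 × $835 = $3,757.50
Co-counsel: 9.5 × $410 = $3,895.00
Associate: 8.9 × $380 = $3,382.00
Law clerk: 76.0 × $120 = $9,120.00
Subtotal: $20,154.50
Less 16.5% discount: −$3,325.49
Total: $20,154.50 − $3,325.49 = $16,829.01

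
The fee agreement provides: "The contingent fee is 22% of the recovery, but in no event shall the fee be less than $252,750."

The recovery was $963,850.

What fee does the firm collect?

22% of $963,850 = $212,047.00
That is below the $252,750 minimum, so the minimum applies.

$252,750.00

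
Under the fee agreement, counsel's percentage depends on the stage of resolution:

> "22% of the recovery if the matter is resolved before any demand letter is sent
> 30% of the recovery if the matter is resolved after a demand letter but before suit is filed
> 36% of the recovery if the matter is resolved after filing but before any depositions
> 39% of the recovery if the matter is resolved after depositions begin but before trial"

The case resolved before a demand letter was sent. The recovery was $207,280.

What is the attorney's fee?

$45,601.60

The matter resolved before a demand letter was sent, so the 22% rate applies.
$207,280 × 22% = $45,601.60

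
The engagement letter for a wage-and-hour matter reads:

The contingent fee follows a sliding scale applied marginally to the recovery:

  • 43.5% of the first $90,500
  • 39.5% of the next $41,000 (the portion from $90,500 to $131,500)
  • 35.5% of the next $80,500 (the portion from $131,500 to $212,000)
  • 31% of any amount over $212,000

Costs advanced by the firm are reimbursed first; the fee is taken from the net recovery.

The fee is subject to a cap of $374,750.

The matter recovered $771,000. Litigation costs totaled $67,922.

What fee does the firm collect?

Fee base (net of costs): $771,000 − $67,922 = $703,078
First $90,500 at 43.5% = $39,367.50
Next $41,000 at 39.5% = $16,195.00
Next $80,500 at 35.5% = $28,577.50
Remaining $491,078 at 31% = $152,234.18
Fee: $39,367.50 + $16,195.00 + $28,577.50 + $152,234.18 = $236,374.18
$236,374.18 is under the $374,750 cap.

$236,374.18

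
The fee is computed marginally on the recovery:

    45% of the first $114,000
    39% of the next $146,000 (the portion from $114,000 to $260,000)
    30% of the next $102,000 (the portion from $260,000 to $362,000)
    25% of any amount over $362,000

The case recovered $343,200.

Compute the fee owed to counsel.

$133,200.00

First $114,000 at 45% = $51,300.00
Next $146,000 at 39% = $56,940.00
Remaining $83,200 at 30% = $24,960.00
Fee: $51,300.00 + $56,940.00 + $24,960.00 = $133,200.00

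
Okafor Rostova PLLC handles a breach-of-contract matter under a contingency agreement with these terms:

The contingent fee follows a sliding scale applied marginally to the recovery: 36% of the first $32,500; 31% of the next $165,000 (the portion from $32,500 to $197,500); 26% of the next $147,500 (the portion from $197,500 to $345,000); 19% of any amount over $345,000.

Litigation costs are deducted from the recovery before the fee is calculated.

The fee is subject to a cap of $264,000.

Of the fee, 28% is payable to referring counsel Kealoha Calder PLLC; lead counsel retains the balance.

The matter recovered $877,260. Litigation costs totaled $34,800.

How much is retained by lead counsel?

$140,916.53

Fee base (net of costs): $877,260 − $34,800 = $842,460
First $32,500 at 36% = $11,700.00
Next $165,000 at 31% = $51,150.00
Next $147,500 at 26% = $38,350.00
Remaining $497,460 at 19% = $94,517.40
Fee: $11,700.00 + $51,150.00 + $38,350.00 + $94,517.40 = $195,717.40
$195,717.40 is under the $264,000 cap.
Referral share: 28% of $195,717.40 = $54,800.87; lead counsel retains $195,717.40 − $54,800.87 = $140,916.53.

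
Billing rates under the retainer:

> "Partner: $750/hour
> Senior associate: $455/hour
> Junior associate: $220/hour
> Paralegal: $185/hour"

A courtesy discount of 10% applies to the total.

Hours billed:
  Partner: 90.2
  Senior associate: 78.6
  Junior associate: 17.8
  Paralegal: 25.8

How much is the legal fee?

Partner: 90.2 × $750 = $67,650.00
Senior associate: 78.6 × $455 = $35,763.00
Junior associate: 17.8 × $220 = $3,916.00
Paralegal: 25.8 × $185 = $4,773.00
Subtotal: $112,102.00
Less 10% discount: −$11,210.20
Total: $112,102.00 − $11,210.20 = $100,891.80

$100,891.80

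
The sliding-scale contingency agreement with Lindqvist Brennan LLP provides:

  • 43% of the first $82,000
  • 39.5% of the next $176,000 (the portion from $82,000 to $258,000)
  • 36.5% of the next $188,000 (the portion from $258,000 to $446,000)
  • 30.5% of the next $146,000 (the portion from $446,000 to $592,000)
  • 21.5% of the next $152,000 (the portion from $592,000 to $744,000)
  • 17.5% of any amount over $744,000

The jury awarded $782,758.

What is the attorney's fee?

$257,392.65

First $82,000 at 43% = $35,260.00
Next $176,000 at 39.5% = $69,520.00
Next $188,000 at 36.5% = $68,620.00
Next $146,000 at 30.5% = $44,530.00
Next $152,000 at 21.5% = $32,680.00
Remaining $38,758 at 17.5% = $6,782.65
Fee: $35,260.00 + $69,520.00 + $68,620.00 + $44,530.00 + $32,680.00 + $6,782.65 = $257,392.65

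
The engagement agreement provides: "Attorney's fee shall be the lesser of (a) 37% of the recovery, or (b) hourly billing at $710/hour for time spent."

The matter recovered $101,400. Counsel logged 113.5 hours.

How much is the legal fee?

$37,518.00

(a) 37% of $101,400 = $37,518.00
(b) 113.5 × $710 = $80,585.00
The lesser is (a): $37,518.00.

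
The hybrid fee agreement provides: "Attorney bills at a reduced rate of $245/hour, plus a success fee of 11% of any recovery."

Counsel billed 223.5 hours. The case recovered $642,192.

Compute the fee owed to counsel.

Hourly: 223.5 × $245 = $54,757.50
Success fee: 11% of $642,192 = $70,641.12
Total: $54,757.50 + $70,641.12 = $125,398.62

$125,398.62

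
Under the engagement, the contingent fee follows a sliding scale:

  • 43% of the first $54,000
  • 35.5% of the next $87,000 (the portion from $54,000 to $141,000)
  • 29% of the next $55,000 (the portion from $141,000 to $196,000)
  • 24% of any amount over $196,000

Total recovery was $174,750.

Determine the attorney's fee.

$63,892.50

First $54,000 at 43% = $23,220.00
Next $87,000 at 35.5% = $30,885.00
Remaining $33,750 at 29% = $9,787.50
Fee: $23,220.00 + $30,885.00 + $9,787.50 = $63,892.50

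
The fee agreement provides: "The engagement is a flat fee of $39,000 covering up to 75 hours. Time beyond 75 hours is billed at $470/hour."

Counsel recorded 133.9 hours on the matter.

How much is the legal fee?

Flat fee: $39,000.00
Excess hours: 133.9 − 75 = 58.9
Overrun: 58.9 × $470 = $27,683.00
Total: $39,000.00 + $27,683.00 = $66,683.00

$66,683.00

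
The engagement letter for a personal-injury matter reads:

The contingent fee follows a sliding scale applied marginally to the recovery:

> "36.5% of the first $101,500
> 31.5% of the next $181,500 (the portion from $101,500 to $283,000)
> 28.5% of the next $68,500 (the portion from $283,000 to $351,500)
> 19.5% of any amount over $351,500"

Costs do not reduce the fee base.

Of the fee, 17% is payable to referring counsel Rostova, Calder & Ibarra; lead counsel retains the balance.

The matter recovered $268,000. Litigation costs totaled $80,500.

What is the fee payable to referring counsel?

Fee base is the gross recovery, $268,000; costs are reimbursed separately.
First $101,500 at 36.5% = $37,047.50
Remaining $166,500 at 31.5% = $52,447.50
Fee: $37,047.50 + $52,447.50 = $89,495.00
Referral share: 17% of $89,495.00 = $15,214.15; lead counsel retains $89,495.00 − $15,214.15 = $74,280.85.

$15,214.15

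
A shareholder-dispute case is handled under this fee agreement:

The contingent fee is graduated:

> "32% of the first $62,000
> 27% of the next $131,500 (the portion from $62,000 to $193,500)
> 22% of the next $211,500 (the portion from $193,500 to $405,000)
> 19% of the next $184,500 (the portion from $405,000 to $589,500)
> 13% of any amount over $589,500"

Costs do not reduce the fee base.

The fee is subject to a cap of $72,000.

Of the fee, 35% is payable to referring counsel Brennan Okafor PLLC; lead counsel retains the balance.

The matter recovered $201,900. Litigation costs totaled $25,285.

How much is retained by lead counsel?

$37,175.45

Fee base is the gross recovery, $201,900; costs are reimbursed separately.
First $62,000 at 32% = $19,840.00
Next $131,500 at 27% = $35,505.00
Remaining $8,400 at 22% = $1,848.00
Fee: $19,840.00 + $35,505.00 + $1,848.00 = $57,193.00
$57,193.00 is under the $72,000 cap.
Referral share: 35% of $57,193.00 = $20,017.55; lead counsel retains $57,193.00 − $20,017.55 = $37,175.45.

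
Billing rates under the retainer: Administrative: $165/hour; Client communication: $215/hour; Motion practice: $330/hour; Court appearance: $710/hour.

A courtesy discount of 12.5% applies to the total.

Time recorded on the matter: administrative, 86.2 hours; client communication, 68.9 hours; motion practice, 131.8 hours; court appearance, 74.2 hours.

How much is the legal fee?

Administrative: 86.2 × $165 = $14,223.00
Client communication: 68.9 × $215 = $14,813.50
Motion practice: 131.8 × $330 = $43,494.00
Court appearance: 74.2 × $710 = $52,682.00
Subtotal: $125,212.50
Less 12.5% discount: −$15,651.56
Total: $125,212.50 − $15,651.56 = $109,560.94

$109,560.94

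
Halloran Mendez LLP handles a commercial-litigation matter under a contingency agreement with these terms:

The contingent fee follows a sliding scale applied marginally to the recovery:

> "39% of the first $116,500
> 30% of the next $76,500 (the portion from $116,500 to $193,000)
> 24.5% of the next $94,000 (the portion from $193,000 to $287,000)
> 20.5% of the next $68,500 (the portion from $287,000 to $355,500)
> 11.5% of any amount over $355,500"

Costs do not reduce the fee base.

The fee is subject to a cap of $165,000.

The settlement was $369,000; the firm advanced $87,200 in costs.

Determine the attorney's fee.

Fee base is the gross recovery, $369,000; costs are reimbursed separately.
First $116,500 at 39% = $45,435.00
Next $76,500 at 30% = $22,950.00
Next $94,000 at 24.5% = $23,030.00
Next $68,500 at 20.5% = $14,042.50
Remaining $13,500 at 11.5% = $1,552.50
Fee: $45,435.00 + $22,950.00 + $23,030.00 + $14,042.50 + $1,552.50 = $107,010.00
$107,010.00 is under the $165,000 cap.

$107,010.00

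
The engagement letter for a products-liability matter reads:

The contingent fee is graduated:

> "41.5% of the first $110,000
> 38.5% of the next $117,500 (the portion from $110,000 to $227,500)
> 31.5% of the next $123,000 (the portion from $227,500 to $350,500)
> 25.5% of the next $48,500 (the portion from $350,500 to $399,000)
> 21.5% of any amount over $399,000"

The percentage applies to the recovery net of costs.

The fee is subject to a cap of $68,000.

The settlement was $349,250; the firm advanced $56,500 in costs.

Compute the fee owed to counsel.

Fee base (net of costs): $349,250 − $56,500 = $292,750
First $110,000 at 41.5% = $45,650.00
Next $117,500 at 38.5% = $45,237.50
Remaining $65,250 at 31.5% = $20,553.75
Fee: $45,650.00 + $45,237.50 + $20,553.75 = $111,441.25
$111,441.25 exceeds the $68,000 cap, so the fee is capped at $68,000.00.

$68,000.00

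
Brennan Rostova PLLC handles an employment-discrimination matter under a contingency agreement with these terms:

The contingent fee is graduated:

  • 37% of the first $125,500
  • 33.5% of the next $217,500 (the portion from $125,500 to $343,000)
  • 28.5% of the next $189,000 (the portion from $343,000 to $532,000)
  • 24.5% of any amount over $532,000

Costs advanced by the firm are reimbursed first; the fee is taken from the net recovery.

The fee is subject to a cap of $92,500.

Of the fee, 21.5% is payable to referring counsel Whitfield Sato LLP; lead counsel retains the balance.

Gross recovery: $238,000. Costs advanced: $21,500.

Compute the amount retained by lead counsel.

Fee base (net of costs): $238,000 − $21,500 = $216,500
First $125,500 at 37% = $46,435.00
Remaining $91,000 at 33.5% = $30,485.00
Fee: $46,435.00 + $30,485.00 = $76,920.00
$76,920.00 is under the $92,500 cap.
Referral share: 21.5% of $76,920.00 = $16,537.80; lead counsel retains $76,920.00 − $16,537.80 = $60,382.20.

$60,382.20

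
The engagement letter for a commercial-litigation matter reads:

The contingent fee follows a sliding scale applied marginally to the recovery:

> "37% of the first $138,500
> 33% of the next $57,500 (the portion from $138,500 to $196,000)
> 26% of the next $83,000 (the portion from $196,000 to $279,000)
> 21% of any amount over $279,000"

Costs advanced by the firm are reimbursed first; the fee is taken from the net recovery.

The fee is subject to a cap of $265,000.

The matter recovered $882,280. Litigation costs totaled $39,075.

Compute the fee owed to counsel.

Fee base (net of costs): $882,280 − $39,075 = $843,205
First $138,500 at 37% = $51,245.00
Next $57,500 at 33% = $18,975.00
Next $83,000 at 26% = $21,580.00
Remaining $564,205 at 21% = $118,483.05
Fee: $51,245.00 + $18,975.00 + $21,580.00 + $118,483.05 = $210,283.05
$210,283.05 is under the $265,000 cap.

$210,283.05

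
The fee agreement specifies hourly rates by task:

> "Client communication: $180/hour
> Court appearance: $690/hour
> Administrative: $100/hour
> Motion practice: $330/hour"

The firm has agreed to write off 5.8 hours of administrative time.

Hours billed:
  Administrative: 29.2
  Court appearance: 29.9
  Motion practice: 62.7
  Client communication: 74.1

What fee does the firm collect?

Client communication: 74.1 × $180 = $13,338.00
Court appearance: 29.9 × $690 = $20,631.00
Administrative: 29.2 × $100 = $2,920.00
Motion practice: 62.7 × $330 = $20,691.00
Subtotal: $57,580.00
Write-off: 5.8 × $100 = $580.00
Total: $57,580.00 − $580.00 = $57,000.00

$57,000.00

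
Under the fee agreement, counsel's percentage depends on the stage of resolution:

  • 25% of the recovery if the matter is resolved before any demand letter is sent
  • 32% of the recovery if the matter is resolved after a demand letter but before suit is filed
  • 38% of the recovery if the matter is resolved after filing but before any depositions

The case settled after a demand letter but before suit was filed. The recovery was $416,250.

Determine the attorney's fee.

$133,200.00

The matter settled after a demand letter but before suit was filed, so the 32% rate applies.
$416,250 × 32% = $133,200.00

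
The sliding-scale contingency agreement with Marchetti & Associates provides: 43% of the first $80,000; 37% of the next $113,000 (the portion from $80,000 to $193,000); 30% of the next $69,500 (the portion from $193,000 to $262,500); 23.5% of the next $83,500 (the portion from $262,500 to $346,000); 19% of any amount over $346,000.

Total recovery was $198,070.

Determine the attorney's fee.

First $80,000 at 43% = $34,400.00
Next $113,000 at 37% = $41,810.00
Remaining $5,070 at 30% = $1,521.00
Fee: $34,400.00 + $41,810.00 + $1,521.00 = $77,731.00

$77,731.00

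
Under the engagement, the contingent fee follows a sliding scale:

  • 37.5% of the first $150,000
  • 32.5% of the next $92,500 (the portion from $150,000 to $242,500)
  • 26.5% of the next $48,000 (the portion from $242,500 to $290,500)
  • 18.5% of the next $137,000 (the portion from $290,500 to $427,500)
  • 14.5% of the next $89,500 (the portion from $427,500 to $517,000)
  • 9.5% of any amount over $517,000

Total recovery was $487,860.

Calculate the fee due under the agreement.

First $150,000 at 37.5% = $56,250.00
Next $92,500 at 32.5% = $30,062.50
Next $48,000 at 26.5% = $12,720.00
Next $137,000 at 18.5% = $25,345.00
Remaining $60,360 at 14.5% = $8,752.20
Fee: $56,250.00 + $30,062.50 + $12,720.00 + $25,345.00 + $8,752.20 = $133,129.70

$133,129.70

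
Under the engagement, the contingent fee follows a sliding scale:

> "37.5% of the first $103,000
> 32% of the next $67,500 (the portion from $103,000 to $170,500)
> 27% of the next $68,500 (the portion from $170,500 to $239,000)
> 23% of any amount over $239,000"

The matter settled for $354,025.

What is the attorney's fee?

$105,175.75

First $103,000 at 37.5% = $38,625.00
Next $67,500 at 32% = $21,600.00
Next $68,500 at 27% = $18,495.00
Remaining $115,025 at 23% = $26,455.75
Fee: $38,625.00 + $21,600.00 + $18,495.00 + $26,455.75 = $105,175.75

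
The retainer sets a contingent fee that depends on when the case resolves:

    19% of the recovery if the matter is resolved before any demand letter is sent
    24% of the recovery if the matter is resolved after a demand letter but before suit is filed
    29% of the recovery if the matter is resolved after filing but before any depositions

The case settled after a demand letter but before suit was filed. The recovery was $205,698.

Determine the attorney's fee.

$49,367.52

The matter settled after a demand letter but before suit was filed, so the 24% rate applies.
$205,698 × 24% = $49,367.52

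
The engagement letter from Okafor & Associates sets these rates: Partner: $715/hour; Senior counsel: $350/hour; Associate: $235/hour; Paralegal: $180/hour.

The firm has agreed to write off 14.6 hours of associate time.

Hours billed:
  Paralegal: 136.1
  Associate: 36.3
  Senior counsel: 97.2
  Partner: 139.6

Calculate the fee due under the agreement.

Partner: 139.6 × $715 = $99,814.00
Senior counsel: 97.2 × $350 = $34,020.00
Associate: 36.3 × $235 = $8,530.50
Paralegal: 136.1 × $180 = $24,498.00
Subtotal: $166,862.50
Write-off: 14.6 × $235 = $3,431.00
Total: $166,862.50 − $3,431.00 = $163,431.50

$163,431.50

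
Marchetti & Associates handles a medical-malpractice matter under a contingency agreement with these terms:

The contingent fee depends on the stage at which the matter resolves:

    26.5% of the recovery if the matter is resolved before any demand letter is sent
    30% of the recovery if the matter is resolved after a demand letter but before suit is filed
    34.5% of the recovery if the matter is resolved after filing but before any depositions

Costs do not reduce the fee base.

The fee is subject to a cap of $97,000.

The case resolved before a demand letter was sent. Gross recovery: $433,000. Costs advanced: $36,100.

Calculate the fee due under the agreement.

Fee base is the gross recovery, $433,000; costs are reimbursed separately.
The matter resolved before a demand letter was sent, so the 26.5% rate applies.
$433,000 × 26.5% = $114,745.00
$114,745.00 exceeds the $97,000 cap, so the fee is capped at $97,000.00.

$97,000.00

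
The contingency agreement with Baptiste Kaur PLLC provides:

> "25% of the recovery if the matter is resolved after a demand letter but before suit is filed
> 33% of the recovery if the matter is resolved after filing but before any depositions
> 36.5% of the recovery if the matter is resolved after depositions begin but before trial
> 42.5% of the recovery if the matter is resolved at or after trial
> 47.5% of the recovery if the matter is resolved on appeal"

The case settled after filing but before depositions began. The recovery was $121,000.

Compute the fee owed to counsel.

The matter settled after filing but before depositions began, so the 33% rate applies.
$121,000 × 33% = $39,930.00

$39,930.00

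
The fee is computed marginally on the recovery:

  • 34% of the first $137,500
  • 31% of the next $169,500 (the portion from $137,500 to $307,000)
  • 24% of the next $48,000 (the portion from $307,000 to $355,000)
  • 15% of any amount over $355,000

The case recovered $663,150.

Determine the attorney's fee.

$157,037.50

First $137,500 at 34% = $46,750.00
Next $169,500 at 31% = $52,545.00
Next $48,000 at 24% = $11,520.00
Remaining $308,150 at 15% = $46,222.50
Fee: $46,750.00 + $52,545.00 + $11,520.00 + $46,222.50 = $157,037.50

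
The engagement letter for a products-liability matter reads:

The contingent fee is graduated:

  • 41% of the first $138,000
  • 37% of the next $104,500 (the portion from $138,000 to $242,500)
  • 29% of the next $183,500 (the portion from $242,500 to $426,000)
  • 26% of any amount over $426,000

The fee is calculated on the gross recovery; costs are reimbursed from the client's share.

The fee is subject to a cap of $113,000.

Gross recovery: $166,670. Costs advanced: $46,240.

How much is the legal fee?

Fee base is the gross recovery, $166,670; costs are reimbursed separately.
First $138,000 at 41% = $56,580.00
Remaining $28,670 at 37% = $10,607.90
Fee: $56,580.00 + $10,607.90 = $67,187.90
$67,187.90 is under the $113,000 cap.

$67,187.90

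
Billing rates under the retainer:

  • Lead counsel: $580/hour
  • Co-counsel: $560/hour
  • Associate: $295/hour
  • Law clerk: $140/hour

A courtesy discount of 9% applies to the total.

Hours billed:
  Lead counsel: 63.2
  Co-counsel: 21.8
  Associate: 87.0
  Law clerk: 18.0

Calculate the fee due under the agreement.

Lead counsel: 63.2 × $580 = $36,656.00
Co-counsel: 21.8 × $560 = $12,208.00
Associate: 87.0 × $295 = $25,665.00
Law clerk: 18.0 × $140 = $2,520.00
Subtotal: $77,049.00
Less 9% discount: −$6,934.41
Total: $77,049.00 − $6,934.41 = $70,114.59

$70,114.59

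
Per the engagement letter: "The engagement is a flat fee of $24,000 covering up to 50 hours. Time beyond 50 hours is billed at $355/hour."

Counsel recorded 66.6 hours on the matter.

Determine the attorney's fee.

$29,893.00

Flat fee: $24,000.00
Excess hours: 66.6 − 50 = 16.6
Overrun: 16.6 × $355 = $5,893.00
Total: $24,000.00 + $5,893.00 = $29,893.00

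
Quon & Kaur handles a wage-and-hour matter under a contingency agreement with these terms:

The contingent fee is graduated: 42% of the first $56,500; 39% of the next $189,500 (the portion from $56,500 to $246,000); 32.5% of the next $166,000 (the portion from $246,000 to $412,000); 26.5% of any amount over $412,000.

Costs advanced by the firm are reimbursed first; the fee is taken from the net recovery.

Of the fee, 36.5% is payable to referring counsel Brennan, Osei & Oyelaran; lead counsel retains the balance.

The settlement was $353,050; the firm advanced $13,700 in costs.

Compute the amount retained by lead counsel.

Fee base (net of costs): $353,050 − $13,700 = $339,350
First $56,500 at 42% = $23,730.00
Next $189,500 at 39% = $73,905.00
Remaining $93,350 at 32.5% = $30,338.75
Fee: $23,730.00 + $73,905.00 + $30,338.75 = $127,973.75
Referral share: 36.5% of $127,973.75 = $46,710.42; lead counsel retains $127,973.75 − $46,710.42 = $81,263.33.

$81,263.33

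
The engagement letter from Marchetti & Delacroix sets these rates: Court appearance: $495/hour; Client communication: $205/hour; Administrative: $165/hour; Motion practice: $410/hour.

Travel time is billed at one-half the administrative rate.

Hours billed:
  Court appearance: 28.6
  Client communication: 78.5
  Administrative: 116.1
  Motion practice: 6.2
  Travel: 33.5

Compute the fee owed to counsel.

Court appearance: 28.6 × $495 = $14,157.00
Client communication: 78.5 × $205 = $16,092.50
Administrative: 116.1 × $165 = $19,156.50
Motion practice: 6.2 × $410 = $2,542.00
Subtotal: $14,157.00 + $16,092.50 + $19,156.50 + $2,542.00 = $51,948.00
Travel: 33.5 × ($165 ÷ 2) = 33.5 × $82.50 = $2,763.75
Total: $51,948.00 + $2,763.75 = $54,711.75

$54,711.75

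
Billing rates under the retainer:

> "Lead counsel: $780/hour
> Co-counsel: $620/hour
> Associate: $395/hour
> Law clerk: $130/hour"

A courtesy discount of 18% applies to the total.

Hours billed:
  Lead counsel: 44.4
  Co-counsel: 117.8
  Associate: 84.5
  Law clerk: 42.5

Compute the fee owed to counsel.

$120,187.81

Lead counsel: 44.4 × $780 = $34,632.00
Co-counsel: 117.8 × $620 = $73,036.00
Associate: 84.5 × $395 = $33,377.50
Law clerk: 42.5 × $130 = $5,525.00
Subtotal: $146,570.50
Less 18% discount: −$26,382.69
Total: $146,570.50 − $26,382.69 = $120,187.81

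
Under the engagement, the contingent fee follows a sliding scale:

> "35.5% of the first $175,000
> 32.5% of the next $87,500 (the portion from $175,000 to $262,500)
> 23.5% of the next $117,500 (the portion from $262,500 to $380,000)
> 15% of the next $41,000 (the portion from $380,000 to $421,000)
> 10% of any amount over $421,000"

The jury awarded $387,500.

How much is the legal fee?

First $175,000 at 35.5% = $62,125.00
Next $87,500 at 32.5% = $28,437.50
Next $117,500 at 23.5% = $27,612.50
Remaining $7,500 at 15% = $1,125.00
Fee: $62,125.00 + $28,437.50 + $27,612.50 + $1,125.00 = $119,300.00

$119,300.00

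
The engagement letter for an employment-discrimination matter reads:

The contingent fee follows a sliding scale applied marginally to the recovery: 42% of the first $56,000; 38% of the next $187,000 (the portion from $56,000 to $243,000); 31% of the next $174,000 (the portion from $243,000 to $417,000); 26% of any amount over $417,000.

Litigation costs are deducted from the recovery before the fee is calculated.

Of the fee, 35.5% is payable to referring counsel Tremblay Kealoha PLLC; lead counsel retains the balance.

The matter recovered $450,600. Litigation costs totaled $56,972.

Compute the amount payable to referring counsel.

Fee base (net of costs): $450,600 − $56,972 = $393,628
First $56,000 at 42% = $23,520.00
Next $187,000 at 38% = $71,060.00
Remaining $150,628 at 31% = $46,694.68
Fee: $23,520.00 + $71,060.00 + $46,694.68 = $141,274.68
Referral share: 35.5% of $141,274.68 = $50,152.51; lead counsel retains $141,274.68 − $50,152.51 = $91,122.17.

$50,152.51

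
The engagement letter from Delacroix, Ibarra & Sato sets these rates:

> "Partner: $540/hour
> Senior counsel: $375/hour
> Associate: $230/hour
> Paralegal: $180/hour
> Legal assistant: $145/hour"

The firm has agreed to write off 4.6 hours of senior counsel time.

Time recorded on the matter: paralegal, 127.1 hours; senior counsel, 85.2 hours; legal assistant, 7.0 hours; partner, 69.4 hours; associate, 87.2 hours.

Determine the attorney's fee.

$111,650.00

Partner: 69.4 × $540 = $37,476.00
Senior counsel: 85.2 × $375 = $31,950.00
Associate: 87.2 × $230 = $20,056.00
Paralegal: 127.1 × $180 = $22,878.00
Legal assistant: 7.0 × $145 = $1,015.00
Subtotal: $113,375.00
Write-off: 4.6 × $375 = $1,725.00
Total: $113,375.00 − $1,725.00 = $111,650.00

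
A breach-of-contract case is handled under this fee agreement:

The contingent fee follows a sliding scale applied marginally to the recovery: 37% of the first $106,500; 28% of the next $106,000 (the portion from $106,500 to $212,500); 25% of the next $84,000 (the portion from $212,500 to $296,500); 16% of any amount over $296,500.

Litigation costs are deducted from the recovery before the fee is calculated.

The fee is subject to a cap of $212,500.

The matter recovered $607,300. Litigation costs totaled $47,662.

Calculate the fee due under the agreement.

$132,187.08

Fee base (net of costs): $607,300 − $47,662 = $559,638
First $106,500 at 37% = $39,405.00
Next $106,000 at 28% = $29,680.00
Next $84,000 at 25% = $21,000.00
Remaining $263,138 at 16% = $42,102.08
Fee: $39,405.00 + $29,680.00 + $21,000.00 + $42,102.08 = $132,187.08
$132,187.08 is under the $212,500 cap.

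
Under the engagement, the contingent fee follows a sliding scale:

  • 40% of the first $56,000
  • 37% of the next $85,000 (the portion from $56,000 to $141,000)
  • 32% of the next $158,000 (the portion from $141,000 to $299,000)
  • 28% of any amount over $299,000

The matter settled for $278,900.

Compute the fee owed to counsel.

First $56,000 at 40% = $22,400.00
Next $85,000 at 37% = $31,450.00
Remaining $137,900 at 32% = $44,128.00
Fee: $22,400.00 + $31,450.00 + $44,128.00 = $97,978.00

$97,978.00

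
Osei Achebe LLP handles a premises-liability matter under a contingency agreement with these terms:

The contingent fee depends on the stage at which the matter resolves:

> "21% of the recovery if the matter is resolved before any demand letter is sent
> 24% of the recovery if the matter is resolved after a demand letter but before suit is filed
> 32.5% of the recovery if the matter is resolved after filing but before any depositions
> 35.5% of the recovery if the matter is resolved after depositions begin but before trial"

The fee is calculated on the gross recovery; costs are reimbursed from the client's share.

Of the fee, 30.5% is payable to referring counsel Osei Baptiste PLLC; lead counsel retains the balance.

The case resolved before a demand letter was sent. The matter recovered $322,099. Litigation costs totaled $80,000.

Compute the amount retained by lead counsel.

Fee base is the gross recovery, $322,099; costs are reimbursed separately.
The matter resolved before a demand letter was sent, so the 21% rate applies.
$322,099 × 21% = $67,640.79
Referral share: 30.5% of $67,640.79 = $20,630.44; lead counsel retains $67,640.79 − $20,630.44 = $47,010.35.

$47,010.35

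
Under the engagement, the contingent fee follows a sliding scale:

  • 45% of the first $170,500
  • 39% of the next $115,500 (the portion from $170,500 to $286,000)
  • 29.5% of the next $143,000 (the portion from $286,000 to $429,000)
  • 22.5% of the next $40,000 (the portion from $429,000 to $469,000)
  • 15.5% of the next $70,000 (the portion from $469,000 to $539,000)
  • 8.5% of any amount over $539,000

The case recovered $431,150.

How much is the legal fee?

First $170,500 at 45% = $76,725.00
Next $115,500 at 39% = $45,045.00
Next $143,000 at 29.5% = $42,185.00
Remaining $2,150 at 22.5% = $483.75
Fee: $76,725.00 + $45,045.00 + $42,185.00 + $483.75 = $164,438.75

$164,438.75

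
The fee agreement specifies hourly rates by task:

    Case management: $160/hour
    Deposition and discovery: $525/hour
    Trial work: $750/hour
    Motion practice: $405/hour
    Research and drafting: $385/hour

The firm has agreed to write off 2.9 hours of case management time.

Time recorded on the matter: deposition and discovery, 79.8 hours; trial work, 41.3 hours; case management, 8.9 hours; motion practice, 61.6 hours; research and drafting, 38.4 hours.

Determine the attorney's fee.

Case management: 8.9 × $160 = $1,424.00
Deposition and discovery: 79.8 × $525 = $41,895.00
Trial work: 41.3 × $750 = $30,975.00
Motion practice: 61.6 × $405 = $24,948.00
Research and drafting: 38.4 × $385 = $14,784.00
Subtotal: $114,026.00
Write-off: 2.9 × $160 = $464.00
Total: $114,026.00 − $464.00 = $113,562.00

$113,562.00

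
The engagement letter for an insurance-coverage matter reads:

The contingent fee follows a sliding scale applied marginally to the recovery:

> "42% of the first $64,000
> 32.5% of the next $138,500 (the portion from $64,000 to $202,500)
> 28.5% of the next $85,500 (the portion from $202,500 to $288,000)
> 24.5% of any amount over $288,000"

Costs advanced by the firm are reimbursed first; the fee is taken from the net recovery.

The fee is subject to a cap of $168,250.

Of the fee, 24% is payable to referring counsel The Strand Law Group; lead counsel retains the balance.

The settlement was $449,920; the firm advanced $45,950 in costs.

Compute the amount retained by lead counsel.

$94,751.21

Fee base (net of costs): $449,920 − $45,950 = $403,970
First $64,000 at 42% = $26,880.00
Next $138,500 at 32.5% = $45,012.50
Next $85,500 at 28.5% = $24,367.50
Remaining $115,970 at 24.5% = $28,412.65
Fee: $26,880.00 + $45,012.50 + $24,367.50 + $28,412.65 = $124,672.65
$124,672.65 is under the $168,250 cap.
Referral share: 24% of $124,672.65 = $29,921.44; lead counsel retains $124,672.65 − $29,921.44 = $94,751.21.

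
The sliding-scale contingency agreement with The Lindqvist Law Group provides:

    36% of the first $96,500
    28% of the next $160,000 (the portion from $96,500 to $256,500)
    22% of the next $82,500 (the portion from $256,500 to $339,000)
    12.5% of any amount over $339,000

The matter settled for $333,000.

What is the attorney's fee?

First $96,500 at 36% = $34,740.00
Next $160,000 at 28% = $44,800.00
Remaining $76,500 at 22% = $16,830.00
Fee: $34,740.00 + $44,800.00 + $16,830.00 = $96,370.00

$96,370.00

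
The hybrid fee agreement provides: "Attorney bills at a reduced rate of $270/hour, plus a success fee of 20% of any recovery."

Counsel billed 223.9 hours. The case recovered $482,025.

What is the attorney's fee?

$156,858.00

Hourly: 223.9 × $270 = $60,453.00
Success fee: 20% of $482,025 = $96,405.00
Total: $60,453.00 + $96,405.00 = $156,858.00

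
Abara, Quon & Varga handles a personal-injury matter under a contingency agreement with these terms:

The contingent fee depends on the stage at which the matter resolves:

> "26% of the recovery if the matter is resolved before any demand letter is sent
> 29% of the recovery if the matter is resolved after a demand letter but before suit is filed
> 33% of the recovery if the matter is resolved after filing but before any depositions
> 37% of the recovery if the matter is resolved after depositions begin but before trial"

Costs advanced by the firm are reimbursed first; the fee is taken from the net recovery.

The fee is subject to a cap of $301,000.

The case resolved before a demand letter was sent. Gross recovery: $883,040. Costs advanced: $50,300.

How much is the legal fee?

$216,512.40

Fee base (net of costs): $883,040 − $50,300 = $832,740
The matter resolved before a demand letter was sent, so the 26% rate applies.
$832,740 × 26% = $216,512.40
$216,512.40 is under the $301,000 cap.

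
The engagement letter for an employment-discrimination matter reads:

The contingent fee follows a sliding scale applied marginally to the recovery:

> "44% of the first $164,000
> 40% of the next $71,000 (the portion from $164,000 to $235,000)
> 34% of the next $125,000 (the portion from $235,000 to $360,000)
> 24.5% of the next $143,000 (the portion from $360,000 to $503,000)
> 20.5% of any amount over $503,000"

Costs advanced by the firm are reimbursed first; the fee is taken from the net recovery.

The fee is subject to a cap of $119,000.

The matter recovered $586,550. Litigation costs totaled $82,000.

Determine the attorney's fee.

$119,000.00

Fee base (net of costs): $586,550 − $82,000 = $504,550
First $164,000 at 44% = $72,160.00
Next $71,000 at 40% = $28,400.00
Next $125,000 at 34% = $42,500.00
Next $143,000 at 24.5% = $35,035.00
Remaining $1,550 at 20.5% = $317.75
Fee: $72,160.00 + $28,400.00 + $42,500.00 + $35,035.00 + $317.75 = $178,412.75
$178,412.75 exceeds the $119,000 cap, so the fee is capped at $119,000.00.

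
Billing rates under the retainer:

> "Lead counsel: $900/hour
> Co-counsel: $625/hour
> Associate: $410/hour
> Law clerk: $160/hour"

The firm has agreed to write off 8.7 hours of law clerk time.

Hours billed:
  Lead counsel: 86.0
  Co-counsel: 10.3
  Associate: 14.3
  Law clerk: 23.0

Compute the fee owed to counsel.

$91,988.50

Lead counsel: 86.0 × $900 = $77,400.00
Co-counsel: 10.3 × $625 = $6,437.50
Associate: 14.3 × $410 = $5,863.00
Law clerk: 23.0 × $160 = $3,680.00
Subtotal: $93,380.50
Write-off: 8.7 × $160 = $1,392.00
Total: $93,380.50 − $1,392.00 = $91,988.50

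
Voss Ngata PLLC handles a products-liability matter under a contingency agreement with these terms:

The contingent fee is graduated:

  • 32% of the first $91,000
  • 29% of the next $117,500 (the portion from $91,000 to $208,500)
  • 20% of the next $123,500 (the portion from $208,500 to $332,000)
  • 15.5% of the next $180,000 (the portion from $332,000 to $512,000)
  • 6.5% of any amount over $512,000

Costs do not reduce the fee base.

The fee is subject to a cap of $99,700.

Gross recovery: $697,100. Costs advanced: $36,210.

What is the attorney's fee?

Fee base is the gross recovery, $697,100; costs are reimbursed separately.
First $91,000 at 32% = $29,120.00
Next $117,500 at 29% = $34,075.00
Next $123,500 at 20% = $24,700.00
Next $180,000 at 15.5% = $27,900.00
Remaining $185,100 at 6.5% = $12,031.50
Fee: $29,120.00 + $34,075.00 + $24,700.00 + $27,900.00 + $12,031.50 = $127,826.50
$127,826.50 exceeds the $99,700 cap, so the fee is capped at $99,700.00.

$99,700.00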